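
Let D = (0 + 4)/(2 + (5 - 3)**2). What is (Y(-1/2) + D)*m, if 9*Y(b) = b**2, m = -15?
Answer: -125/12 ≈ -10.417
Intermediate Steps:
Y(b) = b**2/9
D = 2/3 (D = 4/(2 + 2**2) = 4/(2 + 4) = 4/6 = 4*(1/6) = 2/3 ≈ 0.66667)
(Y(-1/2) + D)*m = ((-1/2)**2/9 + 2/3)*(-15) = ((1/9)*(1/4) + 2/3)*(-15) = (1/36 + 2/3)*(-15) = (25/36)*(-15) = -125/12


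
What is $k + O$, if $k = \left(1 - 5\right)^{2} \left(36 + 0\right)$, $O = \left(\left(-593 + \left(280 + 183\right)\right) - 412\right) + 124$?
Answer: $158$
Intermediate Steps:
$O = -418$ ($O = \left(\left(-593 + 463\right) - 412\right) + 124 = \left(-130 - 412\right) + 124 = -542 + 124 = -418$)
$k = 576$ ($k = \left(-4\right)^{2} \cdot 36 = 16 \cdot 36 = 576$)
$k + O = 576 - 418 = 158$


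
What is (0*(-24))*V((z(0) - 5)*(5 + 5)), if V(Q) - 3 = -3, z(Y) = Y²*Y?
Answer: 0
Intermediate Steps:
z(Y) = Y³
V(Q) = 0 (V(Q) = 3 - 3 = 0)
(0*(-24))*V((z(0) - 5)*(5 + 5)) = (0*(-24))*0 = 0*0 = 0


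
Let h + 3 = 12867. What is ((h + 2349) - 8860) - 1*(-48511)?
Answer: 54864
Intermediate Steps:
h = 12864 (h = -3 + 12867 = 12864)
((h + 2349) - 8860) - 1*(-48511) = ((12864 + 2349) - 8860) - 1*(-48511) = (15213 - 8860) + 48511 = 6353 + 48511 = 54864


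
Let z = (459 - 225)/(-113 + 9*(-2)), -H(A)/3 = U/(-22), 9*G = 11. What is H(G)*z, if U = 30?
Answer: -10530/1441 ≈ -7.3074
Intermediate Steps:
G = 11/9 (G = (⅑)*11 = 11/9 ≈ 1.2222)
H(A) = 45/11 (H(A) = -90/(-22) = -90*(-1)/22 = -3*(-15/11) = 45/11)
z = -234/131 (z = 234/(-113 - 18) = 234/(-131) = 234*(-1/131) = -234/131 ≈ -1.7863)
H(G)*z = (45/11)*(-234/131) = -10530/1441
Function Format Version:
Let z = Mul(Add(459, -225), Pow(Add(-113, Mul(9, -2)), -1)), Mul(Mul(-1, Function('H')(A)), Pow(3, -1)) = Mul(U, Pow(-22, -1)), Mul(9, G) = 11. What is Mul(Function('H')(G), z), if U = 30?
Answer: Rational(-10530, 1441) ≈ -7.3074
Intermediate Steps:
G = Rational(11, 9) (G = Mul(Rational(1, 9), 11) = Rational(11, 9) ≈ 1.2222)
Function('H')(A) = Rational(45, 11) (Function('H')(A) = Mul(-3, Mul(30, Pow(-22, -1))) = Mul(-3, Mul(30, Rational(-1, 22))) = Mul(-3, Rational(-15, 11)) = Rational(45, 11))
z = Rational(-234, 131) (z = Mul(234, Pow(Add(-113, -18), -1)) = Mul(234, Pow(-131, -1)) = Mul(234, Rational(-1, 131)) = Rational(-234, 131) ≈ -1.7863)
Mul(Function('H')(G), z) = Mul(Rational(45, 11), Rational(-234, 131)) = Rational(-10530, 1441)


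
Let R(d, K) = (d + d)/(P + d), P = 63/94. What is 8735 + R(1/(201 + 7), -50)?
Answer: 57642359/6599 ≈ 8735.0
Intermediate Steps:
P = 63/94 (P = 63*(1/94) = 63/94 ≈ 0.67021)
R(d, K) = 2*d/(63/94 + d) (R(d, K) = (d + d)/(63/94 + d) = (2*d)/(63/94 + d) = 2*d/(63/94 + d))
8735 + R(1/(201 + 7), -50) = 8735 + 188/((201 + 7)*(63 + 94/(201 + 7))) = 8735 + 188/(208*(63 + 94/208)) = 8735 + 188*(1/208)/(63 + 94*(1/208)) = 8735 + 188*(1/208)/(63 + 47/104) = 8735 + 188*(1/208)/(6599/104) = 8735 + 188*(1/208)*(104/6599) = 8735 + 94/6599 = 57642359/6599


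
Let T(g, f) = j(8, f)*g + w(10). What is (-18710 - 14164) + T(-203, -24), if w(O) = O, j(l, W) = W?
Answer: -27992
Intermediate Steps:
T(g, f) = 10 + f*g (T(g, f) = f*g + 10 = 10 + f*g)
(-18710 - 14164) + T(-203, -24) = (-18710 - 14164) + (10 - 24*(-203)) = -32874 + (10 + 4872) = -32874 + 4882 = -27992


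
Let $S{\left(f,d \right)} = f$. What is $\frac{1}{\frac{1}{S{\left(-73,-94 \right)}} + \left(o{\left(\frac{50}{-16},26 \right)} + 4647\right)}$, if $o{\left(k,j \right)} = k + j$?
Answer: $\frac{584}{2727199} \approx 0.00021414$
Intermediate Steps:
$o{\left(k,j \right)} = j + k$
$\frac{1}{\frac{1}{S{\left(-73,-94 \right)}} + \left(o{\left(\frac{50}{-16},26 \right)} + 4647\right)} = \frac{1}{\frac{1}{-73} + \left(\left(26 + \frac{50}{-16}\right) + 4647\right)} = \frac{1}{- \frac{1}{73} + \left(\left(26 + 50 \left(- \frac{1}{16}\right)\right) + 4647\right)} = \frac{1}{- \frac{1}{73} + \left(\left(26 - \frac{25}{8}\right) + 4647\right)} = \frac{1}{- \frac{1}{73} + \left(\frac{183}{8} + 4647\right)} = \frac{1}{- \frac{1}{73} + \frac{37359}{8}} = \frac{1}{\frac{2727199}{584}} = \frac{584}{2727199}$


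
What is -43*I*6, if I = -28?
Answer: 7224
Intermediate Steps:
-43*I*6 = -43*(-28)*6 = 1204*6 = 7224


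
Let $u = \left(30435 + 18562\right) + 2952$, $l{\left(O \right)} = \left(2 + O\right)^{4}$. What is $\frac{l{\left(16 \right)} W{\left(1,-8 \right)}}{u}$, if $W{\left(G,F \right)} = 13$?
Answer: $\frac{1364688}{51949} \approx 26.27$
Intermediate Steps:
$u = 51949$ ($u = 48997 + 2952 = 51949$)
$\frac{l{\left(16 \right)} W{\left(1,-8 \right)}}{u} = \frac{\left(2 + 16\right)^{4} \cdot 13}{51949} = 18^{4} \cdot 13 \cdot \frac{1}{51949} = 104976 \cdot 13 \cdot \frac{1}{51949} = 1364688 \cdot \frac{1}{51949} = \frac{1364688}{51949}$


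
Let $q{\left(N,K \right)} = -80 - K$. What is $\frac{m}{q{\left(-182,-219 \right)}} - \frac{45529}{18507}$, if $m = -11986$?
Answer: $- \frac{228153433}{2572473} \approx -88.69$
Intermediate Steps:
$\frac{m}{q{\left(-182,-219 \right)}} - \frac{45529}{18507} = - \frac{11986}{-80 - -219} - \frac{45529}{18507} = - \frac{11986}{-80 + 219} - \frac{45529}{18507} = - \frac{11986}{139} - \frac{45529}{18507} = - \frac{228153433}{2572473}$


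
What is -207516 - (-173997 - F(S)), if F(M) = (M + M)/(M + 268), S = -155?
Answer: -3787957/113 ≈ -33522.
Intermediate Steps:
F(M) = 2*M/(268 + M) (F(M) = (2*M)/(268 + M) = 2*M/(268 + M))
-207516 - (-173997 - F(S)) = -207516 - (-173997 - 2*(-155)/(268 - 155)) = -207516 - (-173997 - 2*(-155)/113) = -207516 - (-173997 - 1*(-310/113)) = -207516 - (-173997 + 310/113) = -207516 - 1*(-19661351/113) = -207516 + 19661351/113 = -3787957/113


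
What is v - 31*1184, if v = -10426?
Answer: -47130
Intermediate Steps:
v - 31*1184 = -10426 - 31*1184 = -10426 - 36704 = -47130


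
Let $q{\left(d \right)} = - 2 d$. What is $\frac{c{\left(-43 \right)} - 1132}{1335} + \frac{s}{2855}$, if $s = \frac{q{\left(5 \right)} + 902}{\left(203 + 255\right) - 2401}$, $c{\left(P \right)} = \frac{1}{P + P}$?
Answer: $- \frac{36009686671}{42458766310} \approx -0.84811$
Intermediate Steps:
$c{\left(P \right)} = \frac{1}{2 P}$
$s = - \frac{892}{1943}$ ($s = \frac{\left(-2\right) 5 + 902}{\left(203 + 255\right) - 2401} = \frac{-10 + 902}{458 - 2401} = \frac{892}{-1943} = 892 \left(- \frac{1}{1943}\right) = - \frac{892}{1943} \approx -0.45908$)
$\frac{c{\left(-43 \right)} - 1132}{1335} + \frac{s}{2855} = \frac{\frac{1}{2 \left(-43\right)} - 1132}{1335} - \frac{892}{1943 \cdot 2855} = \left(\frac{1}{2} \left(- \frac{1}{43}\right) - 1132\right) \frac{1}{1335} - \frac{892}{5547265} = \left(- \frac{1}{86} - 1132\right) \frac{1}{1335} - \frac{892}{5547265} = \left(- \frac{97353}{86}\right) \frac{1}{1335} - \frac{892}{5547265} = - \frac{32451}{38270} - \frac{892}{5547265} = - \frac{36009686671}{42458766310}$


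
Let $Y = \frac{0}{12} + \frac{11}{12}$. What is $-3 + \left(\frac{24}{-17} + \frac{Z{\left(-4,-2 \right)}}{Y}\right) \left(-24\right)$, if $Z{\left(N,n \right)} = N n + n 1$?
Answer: $- \frac{23601}{187} \approx -126.21$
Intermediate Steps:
$Z{\left(N,n \right)} = n + N n$ ($Z{\left(N,n \right)} = N n + n = n + N n$)
$Y = \frac{11}{12}$ ($Y = 0 \cdot \frac{1}{12} + 11 \cdot \frac{1}{12} = 0 + \frac{11}{12} = \frac{11}{12} \approx 0.91667$)
$-3 + \left(\frac{24}{-17} + \frac{Z{\left(-4,-2 \right)}}{Y}\right) \left(-24\right) = -3 + \left(\frac{24}{-17} + \frac{\left(-2\right) \left(1 - 4\right)}{\frac{11}{12}}\right) \left(-24\right) = -3 + \left(24 \left(- \frac{1}{17}\right) + \left(-2\right) \left(-3\right) \frac{12}{11}\right) \left(-24\right) = -3 + \left(- \frac{24}{17} + 6 \cdot \frac{12}{11}\right) \left(-24\right) = -3 + \left(- \frac{24}{17} + \frac{72}{11}\right) \left(-24\right) = -3 + \frac{960}{187} \left(-24\right) = -3 - \frac{23040}{187} = - \frac{23601}{187}$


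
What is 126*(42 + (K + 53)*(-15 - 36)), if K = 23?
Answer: -483084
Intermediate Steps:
126*(42 + (K + 53)*(-15 - 36)) = 126*(42 + (23 + 53)*(-15 - 36)) = 126*(42 + 76*(-51)) = 126*(42 - 3876) = 126*(-3834) = -483084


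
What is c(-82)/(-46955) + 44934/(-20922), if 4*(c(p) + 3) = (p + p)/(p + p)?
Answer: -1406545623/654928340 ≈ -2.1476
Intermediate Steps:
c(p) = -11/4 (c(p) = -3 + ((p + p)/(p + p))/4 = -3 + ((2*p)/((2*p)))/4 = -3 + ((2*p)*(1/(2*p)))/4 = -3 + (1/4)*1 = -3 + 1/4 = -11/4)
c(-82)/(-46955) + 44934/(-20922) = -11/4/(-46955) + 44934/(-20922) = -11/4*(-1/46955) + 44934*(-1/20922) = 11/187820 - 7489/3487 = -1406545623/654928340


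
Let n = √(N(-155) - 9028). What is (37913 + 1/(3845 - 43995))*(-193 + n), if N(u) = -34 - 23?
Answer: -293785941157/40150 + 1522206949*I*√9085/40150 ≈ -7.3172e+6 + 3.6137e+6*I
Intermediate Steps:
N(u) = -57
n = I*√9085 (n = √(-57 - 9028) = √(-9085) = I*√9085 ≈ 95.315*I)
(37913 + 1/(3845 - 43995))*(-193 + n) = (37913 + 1/(3845 - 43995))*(-193 + I*√9085) = (37913 + 1/(-40150))*(-193 + I*√9085) = (37913 - 1/40150)*(-193 + I*√9085) = 1522206949*(-193 + I*√9085)/40150 = -293785941157/40150 + 1522206949*I*√9085/40150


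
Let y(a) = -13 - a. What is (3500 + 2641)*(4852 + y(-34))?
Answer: 29925093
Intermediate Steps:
(3500 + 2641)*(4852 + y(-34)) = (3500 + 2641)*(4852 + (-13 - 1*(-34))) = 6141*(4852 + (-13 + 34)) = 6141*(4852 + 21) = 6141*4873 = 29925093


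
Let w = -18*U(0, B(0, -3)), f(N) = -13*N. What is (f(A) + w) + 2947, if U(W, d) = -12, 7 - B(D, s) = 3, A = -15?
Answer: 3358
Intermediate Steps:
B(D, s) = 4 (B(D, s) = 7 - 1*3 = 7 - 3 = 4)
w = 216 (w = -18*(-12) = 216)
(f(A) + w) + 2947 = (-13*(-15) + 216) + 2947 = (195 + 216) + 2947 = 411 + 2947 = 3358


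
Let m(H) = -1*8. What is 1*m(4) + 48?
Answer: 40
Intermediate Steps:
m(H) = -8
1*m(4) + 48 = 1*(-8) + 48 = -8 + 48 = 40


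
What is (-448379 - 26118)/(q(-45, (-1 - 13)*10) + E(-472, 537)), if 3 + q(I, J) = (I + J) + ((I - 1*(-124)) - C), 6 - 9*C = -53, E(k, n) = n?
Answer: -4270473/3793 ≈ -1125.9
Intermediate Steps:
C = 59/9 (C = ⅔ - ⅑*(-53) = ⅔ + 53/9 = 59/9 ≈ 6.5556)
q(I, J) = 1030/9 + J + 2*I (q(I, J) = -3 + ((I + J) + ((I - 1*(-124)) - 1*59/9)) = -3 + ((I + J) + ((I + 124) - 59/9)) = -3 + ((I + J) + ((124 + I) - 59/9)) = -3 + ((I + J) + (1057/9 + I)) = -3 + (1057/9 + J + 2*I) = 1030/9 + J + 2*I)
(-448379 - 26118)/(q(-45, (-1 - 13)*10) + E(-472, 537)) = (-448379 - 26118)/((1030/9 + (-1 - 13)*10 + 2*(-45)) + 537) = -474497/((1030/9 - 14*10 - 90) + 537) = -474497/((1030/9 - 140 - 90) + 537) = -474497/(-1040/9 + 537) = -474497/3793/9 = -474497*9/3793 = -4270473/3793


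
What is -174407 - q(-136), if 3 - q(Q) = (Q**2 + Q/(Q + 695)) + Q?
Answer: -87232086/559 ≈ -1.5605e+5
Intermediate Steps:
q(Q) = 3 - Q - Q**2 - Q/(695 + Q) (q(Q) = 3 - ((Q**2 + Q/(Q + 695)) + Q) = 3 - ((Q**2 + Q/(695 + Q)) + Q) = 3 - (Q + Q**2 + Q/(695 + Q)) = 3 + (-Q - Q**2 - Q/(695 + Q)) = 3 - Q - Q**2 - Q/(695 + Q))
-174407 - q(-136) = -174407 - (2085 - 1*(-136)**3 - 696*(-136)**2 - 693*(-136))/(695 - 136) = -174407 - (2085 - 1*(-2515456) - 696*18496 + 94248)/559 = -174407 - (2085 + 2515456 - 12873216 + 94248)/559 = -174407 - (-10261427)/559 = -174407 - 1*(-10261427/559) = -174407 + 10261427/559 = -87232086/559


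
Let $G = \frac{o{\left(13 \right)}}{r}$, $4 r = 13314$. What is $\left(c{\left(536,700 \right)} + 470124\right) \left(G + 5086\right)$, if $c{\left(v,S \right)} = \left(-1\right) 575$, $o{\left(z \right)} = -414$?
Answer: $\frac{5299122473342}{2219} \approx 2.3881 \cdot 10^{9}$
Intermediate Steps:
$r = \frac{6657}{2}$ ($r = \frac{1}{4} \cdot 13314 = \frac{6657}{2} \approx 3328.5$)
$c{\left(v,S \right)} = -575$
$G = - \frac{276}{2219}$ ($G = - \frac{414}{\frac{6657}{2}} = \left(-414\right) \frac{2}{6657} = - \frac{276}{2219} \approx -0.12438$)
$\left(c{\left(536,700 \right)} + 470124\right) \left(G + 5086\right) = \left(-575 + 470124\right) \left(- \frac{276}{2219} + 5086\right) = 469549 \cdot \frac{11285558}{2219} = \frac{5299122473342}{2219}$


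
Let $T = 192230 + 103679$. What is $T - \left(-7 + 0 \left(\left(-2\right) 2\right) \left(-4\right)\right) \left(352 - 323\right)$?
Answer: $296112$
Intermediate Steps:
$T = 295909$
$T - \left(-7 + 0 \left(\left(-2\right) 2\right) \left(-4\right)\right) \left(352 - 323\right) = 295909 - \left(-7 + 0 \left(\left(-2\right) 2\right) \left(-4\right)\right) \left(352 - 323\right) = 295909 - \left(-7 + 0 \left(-4\right) \left(-4\right)\right) 29 = 295909 - \left(-7 + 0 \left(-4\right)\right) 29 = 295909 - \left(-7 + 0\right) 29 = 295909 - \left(-7\right) 29 = 295909 - -203 = 295909 + 203 = 296112$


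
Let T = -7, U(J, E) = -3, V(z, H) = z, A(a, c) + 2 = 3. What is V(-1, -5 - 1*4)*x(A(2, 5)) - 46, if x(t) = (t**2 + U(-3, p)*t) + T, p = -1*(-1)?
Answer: -37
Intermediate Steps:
A(a, c) = 1 (A(a, c) = -2 + 3 = 1)
p = 1
x(t) = -7 + t**2 - 3*t (x(t) = (t**2 - 3*t) - 7 = -7 + t**2 - 3*t)
V(-1, -5 - 1*4)*x(A(2, 5)) - 46 = -(-7 + 1**2 - 3*1) - 46 = -(-7 + 1 - 3) - 46 = -1*(-9) - 46 = 9 - 46 = -37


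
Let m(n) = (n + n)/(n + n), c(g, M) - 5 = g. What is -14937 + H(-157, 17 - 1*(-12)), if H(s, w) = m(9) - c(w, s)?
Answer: -14970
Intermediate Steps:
c(g, M) = 5 + g
m(n) = 1 (m(n) = (2*n)/((2*n)) = (2*n)*(1/(2*n)) = 1)
H(s, w) = -4 - w (H(s, w) = 1 - (5 + w) = 1 + (-5 - w) = -4 - w)
-14937 + H(-157, 17 - 1*(-12)) = -14937 + (-4 - (17 - 1*(-12))) = -14937 + (-4 - (17 + 12)) = -14937 + (-4 - 1*29) = -14937 + (-4 - 29) = -14937 - 33 = -14970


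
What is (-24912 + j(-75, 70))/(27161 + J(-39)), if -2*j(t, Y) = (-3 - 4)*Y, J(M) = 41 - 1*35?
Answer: -24667/27167 ≈ -0.90798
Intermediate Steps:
J(M) = 6 (J(M) = 41 - 35 = 6)
j(t, Y) = 7*Y/2 (j(t, Y) = -(-3 - 4)*Y/2 = -(-7)*Y/2 = 7*Y/2)
(-24912 + j(-75, 70))/(27161 + J(-39)) = (-24912 + (7/2)*70)/(27161 + 6) = (-24912 + 245)/27167 = -24667*1/27167 = -24667/27167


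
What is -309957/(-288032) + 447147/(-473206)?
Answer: 8940433719/68149235296 ≈ 0.13119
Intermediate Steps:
-309957/(-288032) + 447147/(-473206) = -309957*(-1/288032) + 447147*(-1/473206) = 309957/288032 - 447147/473206 = 8940433719/68149235296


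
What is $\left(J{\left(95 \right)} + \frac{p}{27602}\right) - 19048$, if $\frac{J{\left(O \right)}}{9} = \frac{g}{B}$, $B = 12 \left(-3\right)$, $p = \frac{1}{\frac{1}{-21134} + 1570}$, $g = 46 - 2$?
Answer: $- \frac{8727543223214594}{457922410579} \approx -19059.0$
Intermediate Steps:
$g = 44$
$p = \frac{21134}{33180379}$ ($p = \frac{1}{- \frac{1}{21134} + 1570} = \frac{1}{\frac{33180379}{21134}} = \frac{21134}{33180379} \approx 0.00063694$)
$B = -36$
$J{\left(O \right)} = -11$ ($J{\left(O \right)} = 9 \frac{44}{-36} = 9 \cdot 44 \left(- \frac{1}{36}\right) = 9 \left(- \frac{11}{9}\right) = -11$)
$\left(J{\left(95 \right)} + \frac{p}{27602}\right) - 19048 = \left(-11 + \frac{21134}{33180379 \cdot 27602}\right) - 19048 = \left(-11 + \frac{21134}{33180379} \cdot \frac{1}{27602}\right) - 19048 = \left(-11 + \frac{10567}{457922410579}\right) - 19048 = - \frac{5037146505802}{457922410579} - 19048 = - \frac{8727543223214594}{457922410579}$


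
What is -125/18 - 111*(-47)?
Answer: 93781/18 ≈ 5210.1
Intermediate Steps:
-125/18 - 111*(-47) = -125*1/18 + 5217 = -125/18 + 5217 = 93781/18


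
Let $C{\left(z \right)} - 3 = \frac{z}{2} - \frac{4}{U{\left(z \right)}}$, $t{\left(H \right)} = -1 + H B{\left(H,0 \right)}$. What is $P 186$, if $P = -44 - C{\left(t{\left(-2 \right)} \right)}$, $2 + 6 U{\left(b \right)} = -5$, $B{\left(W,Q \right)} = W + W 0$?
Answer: $- \frac{67611}{7} \approx -9658.7$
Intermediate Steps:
$B{\left(W,Q \right)} = W$ ($B{\left(W,Q \right)} = W + 0 = W$)
$t{\left(H \right)} = -1 + H^{2}$ ($t{\left(H \right)} = -1 + H H = -1 + H^{2}$)
$U{\left(b \right)} = - \frac{7}{6}$ ($U{\left(b \right)} = - \frac{1}{3} + \frac{1}{6} \left(-5\right) = - \frac{1}{3} - \frac{5}{6} = - \frac{7}{6}$)
$C{\left(z \right)} = \frac{45}{7} + \frac{z}{2}$ ($C{\left(z \right)} = 3 + \left(\frac{z}{2} - \frac{4}{- \frac{7}{6}}\right) = 3 + \left(z \frac{1}{2} - - \frac{24}{7}\right) = 3 + \left(\frac{z}{2} + \frac{24}{7}\right) = 3 + \left(\frac{24}{7} + \frac{z}{2}\right) = \frac{45}{7} + \frac{z}{2}$)
$P = - \frac{727}{14}$ ($P = -44 - \left(\frac{45}{7} + \frac{-1 + \left(-2\right)^{2}}{2}\right) = -44 - \left(\frac{45}{7} + \frac{-1 + 4}{2}\right) = -44 - \left(\frac{45}{7} + \frac{1}{2} \cdot 3\right) = -44 - \left(\frac{45}{7} + \frac{3}{2}\right) = -44 - \frac{111}{14} = - \frac{727}{14} \approx -51.929$)
$P 186 = \left(- \frac{727}{14}\right) 186 = - \frac{67611}{7}$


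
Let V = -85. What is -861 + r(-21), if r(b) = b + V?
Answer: -967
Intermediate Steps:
r(b) = -85 + b (r(b) = b - 85 = -85 + b)
-861 + r(-21) = -861 + (-85 - 21) = -861 - 106 = -967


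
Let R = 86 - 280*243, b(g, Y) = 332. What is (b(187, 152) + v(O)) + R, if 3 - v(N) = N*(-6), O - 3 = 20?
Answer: -67481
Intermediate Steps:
O = 23 (O = 3 + 20 = 23)
v(N) = 3 + 6*N (v(N) = 3 - N*(-6) = 3 - (-6)*N = 3 + 6*N)
R = -67954 (R = 86 - 68040 = -67954)
(b(187, 152) + v(O)) + R = (332 + (3 + 6*23)) - 67954 = (332 + (3 + 138)) - 67954 = (332 + 141) - 67954 = 473 - 67954 = -67481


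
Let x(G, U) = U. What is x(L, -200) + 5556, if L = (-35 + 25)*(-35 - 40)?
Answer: 5356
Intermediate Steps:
L = 750 (L = -10*(-75) = 750)
x(L, -200) + 5556 = -200 + 5556 = 5356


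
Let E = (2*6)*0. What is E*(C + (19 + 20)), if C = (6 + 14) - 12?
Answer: 0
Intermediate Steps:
E = 0 (E = 12*0 = 0)
C = 8 (C = 20 - 12 = 8)
E*(C + (19 + 20)) = 0*(8 + (19 + 20)) = 0*(8 + 39) = 0*47 = 0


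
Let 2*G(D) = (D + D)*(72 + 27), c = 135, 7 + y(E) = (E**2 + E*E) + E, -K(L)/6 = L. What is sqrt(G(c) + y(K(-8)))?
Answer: sqrt(18014) ≈ 134.22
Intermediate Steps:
K(L) = -6*L
y(E) = -7 + E + 2*E**2 (y(E) = -7 + ((E**2 + E*E) + E) = -7 + ((E**2 + E**2) + E) = -7 + (2*E**2 + E) = -7 + (E + 2*E**2) = -7 + E + 2*E**2)
G(D) = 99*D (G(D) = ((D + D)*(72 + 27))/2 = ((2*D)*99)/2 = (198*D)/2 = 99*D)
sqrt(G(c) + y(K(-8))) = sqrt(99*135 + (-7 - 6*(-8) + 2*(-6*(-8))**2)) = sqrt(13365 + (-7 + 48 + 2*48**2)) = sqrt(13365 + (-7 + 48 + 2*2304)) = sqrt(13365 + (-7 + 48 + 4608)) = sqrt(13365 + 4649) = sqrt(18014)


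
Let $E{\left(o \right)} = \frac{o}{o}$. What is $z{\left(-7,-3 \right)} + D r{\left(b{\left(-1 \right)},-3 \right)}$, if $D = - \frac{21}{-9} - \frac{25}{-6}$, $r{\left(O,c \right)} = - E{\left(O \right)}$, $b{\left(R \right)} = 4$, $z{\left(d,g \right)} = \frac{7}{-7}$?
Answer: $- \frac{15}{2} \approx -7.5$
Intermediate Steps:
$E{\left(o \right)} = 1$
$z{\left(d,g \right)} = -1$ ($z{\left(d,g \right)} = 7 \left(- \frac{1}{7}\right) = -1$)
$r{\left(O,c \right)} = -1$ ($r{\left(O,c \right)} = \left(-1\right) 1 = -1$)
$D = \frac{13}{2}$ ($D = \left(-21\right) \left(- \frac{1}{9}\right) - - \frac{25}{6} = \frac{7}{3} + \frac{25}{6} = \frac{13}{2} \approx 6.5$)
$z{\left(-7,-3 \right)} + D r{\left(b{\left(-1 \right)},-3 \right)} = -1 + \frac{13}{2} \left(-1\right) = -1 - \frac{13}{2} = - \frac{15}{2}$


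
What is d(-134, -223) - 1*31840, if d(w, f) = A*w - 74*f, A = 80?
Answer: -26058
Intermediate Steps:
d(w, f) = -74*f + 80*w (d(w, f) = 80*w - 74*f = -74*f + 80*w)
d(-134, -223) - 1*31840 = (-74*(-223) + 80*(-134)) - 1*31840 = (16502 - 10720) - 31840 = 5782 - 31840 = -26058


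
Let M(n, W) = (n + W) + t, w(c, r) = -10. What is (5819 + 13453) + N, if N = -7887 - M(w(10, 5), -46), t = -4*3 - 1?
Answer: 11454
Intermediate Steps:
t = -13 (t = -12 - 1 = -13)
M(n, W) = -13 + W + n (M(n, W) = (n + W) - 13 = (W + n) - 13 = -13 + W + n)
N = -7818 (N = -7887 - (-13 - 46 - 10) = -7887 - 1*(-69) = -7887 + 69 = -7818)
(5819 + 13453) + N = (5819 + 13453) - 7818 = 19272 - 7818 = 11454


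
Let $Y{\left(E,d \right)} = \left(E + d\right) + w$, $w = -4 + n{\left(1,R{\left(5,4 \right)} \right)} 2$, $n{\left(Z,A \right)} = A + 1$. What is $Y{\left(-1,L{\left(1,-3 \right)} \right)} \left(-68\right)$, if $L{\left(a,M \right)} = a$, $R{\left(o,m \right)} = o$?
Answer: $-544$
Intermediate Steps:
$n{\left(Z,A \right)} = 1 + A$
$w = 8$ ($w = -4 + \left(1 + 5\right) 2 = -4 + 6 \cdot 2 = -4 + 12 = 8$)
$Y{\left(E,d \right)} = 8 + E + d$ ($Y{\left(E,d \right)} = \left(E + d\right) + 8 = 8 + E + d$)
$Y{\left(-1,L{\left(1,-3 \right)} \right)} \left(-68\right) = \left(8 - 1 + 1\right) \left(-68\right) = 8 \left(-68\right) = -544$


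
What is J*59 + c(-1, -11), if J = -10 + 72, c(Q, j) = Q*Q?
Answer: 3659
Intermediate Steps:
c(Q, j) = Q²
J = 62
J*59 + c(-1, -11) = 62*59 + (-1)² = 3658 + 1 = 3659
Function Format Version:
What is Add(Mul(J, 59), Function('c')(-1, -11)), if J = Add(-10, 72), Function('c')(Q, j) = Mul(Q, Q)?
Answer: 3659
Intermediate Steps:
Function('c')(Q, j) = Pow(Q, 2)
J = 62
Add(Mul(J, 59), Function('c')(-1, -11)) = Add(Mul(62, 59), Pow(-1, 2)) = Add(3658, 1) = 3659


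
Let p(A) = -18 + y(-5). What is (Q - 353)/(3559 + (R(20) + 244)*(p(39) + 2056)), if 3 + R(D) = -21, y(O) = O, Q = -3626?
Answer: -3979/450819 ≈ -0.0088262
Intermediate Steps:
p(A) = -23 (p(A) = -18 - 5 = -23)
R(D) = -24 (R(D) = -3 - 21 = -24)
(Q - 353)/(3559 + (R(20) + 244)*(p(39) + 2056)) = (-3626 - 353)/(3559 + (-24 + 244)*(-23 + 2056)) = -3979/(3559 + 220*2033) = -3979/(3559 + 447260) = -3979/450819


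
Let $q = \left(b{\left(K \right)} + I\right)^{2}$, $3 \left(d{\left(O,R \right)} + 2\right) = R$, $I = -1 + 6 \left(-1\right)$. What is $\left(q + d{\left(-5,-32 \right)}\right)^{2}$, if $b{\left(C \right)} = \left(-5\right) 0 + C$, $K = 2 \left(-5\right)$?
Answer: $\frac{687241}{9} \approx 76360.0$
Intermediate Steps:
$K = -10$
$I = -7$ ($I = -1 - 6 = -7$)
$b{\left(C \right)} = C$ ($b{\left(C \right)} = 0 + C = C$)
$d{\left(O,R \right)} = -2 + \frac{R}{3}$
$q = 289$ ($q = \left(-10 - 7\right)^{2} = \left(-17\right)^{2} = 289$)
$\left(q + d{\left(-5,-32 \right)}\right)^{2} = \left(289 + \left(-2 + \frac{1}{3} \left(-32\right)\right)\right)^{2} = \left(289 - \frac{38}{3}\right)^{2} = \left(\frac{829}{3}\right)^{2} = \frac{687241}{9}$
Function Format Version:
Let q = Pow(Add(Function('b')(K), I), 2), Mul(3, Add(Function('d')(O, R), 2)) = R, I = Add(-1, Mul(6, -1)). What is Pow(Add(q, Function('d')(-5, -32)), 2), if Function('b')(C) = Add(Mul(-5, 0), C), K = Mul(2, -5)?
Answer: Rational(687241, 9) ≈ 76360.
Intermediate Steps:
K = -10
I = -7 (I = Add(-1, -6) = -7)
Function('b')(C) = C (Function('b')(C) = Add(0, C) = C)
Function('d')(O, R) = Add(-2, Mul(Rational(1, 3), R))
q = 289 (q = Pow(Add(-10, -7), 2) = Pow(-17, 2) = 289)
Pow(Add(q, Function('d')(-5, -32)), 2) = Pow(Add(289, Add(-2, Mul(Rational(1, 3), -32))), 2) = Pow(Add(289, Add(-2, Rational(-32, 3))), 2) = Pow(Add(289, Rational(-38, 3)), 2) = Pow(Rational(829, 3), 2) = Rational(687241, 9)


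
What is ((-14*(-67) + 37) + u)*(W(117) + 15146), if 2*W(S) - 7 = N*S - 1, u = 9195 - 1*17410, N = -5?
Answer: -107561060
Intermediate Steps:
u = -8215 (u = 9195 - 17410 = -8215)
W(S) = 3 - 5*S/2 (W(S) = 7/2 + (-5*S - 1)/2 = 7/2 + (-1 - 5*S)/2 = 7/2 + (-½ - 5*S/2) = 3 - 5*S/2)
((-14*(-67) + 37) + u)*(W(117) + 15146) = ((-14*(-67) + 37) - 8215)*((3 - 5/2*117) + 15146) = ((938 + 37) - 8215)*((3 - 585/2) + 15146) = (975 - 8215)*(-579/2 + 15146) = -7240*29713/2 = -107561060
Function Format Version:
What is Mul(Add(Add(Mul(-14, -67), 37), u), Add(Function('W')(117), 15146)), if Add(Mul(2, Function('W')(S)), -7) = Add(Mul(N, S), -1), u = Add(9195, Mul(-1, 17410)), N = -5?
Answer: -107561060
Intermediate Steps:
u = -8215 (u = Add(9195, -17410) = -8215)
Function('W')(S) = Add(3, Mul(Rational(-5, 2), S)) (Function('W')(S) = Add(Rational(7, 2), Mul(Rational(1, 2), Add(Mul(-5, S), -1))) = Add(Rational(7, 2), Mul(Rational(1, 2), Add(-1, Mul(-5, S)))) = Add(Rational(7, 2), Add(Rational(-1, 2), Mul(Rational(-5, 2), S))) = Add(3, Mul(Rational(-5, 2), S)))
Mul(Add(Add(Mul(-14, -67), 37), u), Add(Function('W')(117), 15146)) = Mul(Add(Add(Mul(-14, -67), 37), -8215), Add(Add(3, Mul(Rational(-5, 2), 117)), 15146)) = Mul(Add(Add(938, 37), -8215), Add(Add(3, Rational(-585, 2)), 15146)) = Mul(Add(975, -8215), Add(Rational(-579, 2), 15146)) = Mul(-7240, Rational(29713, 2)) = -107561060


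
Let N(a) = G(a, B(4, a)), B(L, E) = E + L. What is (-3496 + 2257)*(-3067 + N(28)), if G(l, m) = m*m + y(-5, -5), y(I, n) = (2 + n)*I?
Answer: 2512692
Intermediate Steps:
y(I, n) = I*(2 + n)
G(l, m) = 15 + m² (G(l, m) = m*m - 5*(2 - 5) = m² - 5*(-3) = m² + 15 = 15 + m²)
N(a) = 15 + (4 + a)² (N(a) = 15 + (a + 4)² = 15 + (4 + a)²)
(-3496 + 2257)*(-3067 + N(28)) = (-3496 + 2257)*(-3067 + (15 + (4 + 28)²)) = -1239*(-3067 + (15 + 32²)) = -1239*(-3067 + (15 + 1024)) = -1239*(-3067 + 1039) = -1239*(-2028) = 2512692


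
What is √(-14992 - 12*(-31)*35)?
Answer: 2*I*√493 ≈ 44.407*I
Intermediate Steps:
√(-14992 - 12*(-31)*35) = √(-14992 + 372*35) = √(-14992 + 13020) = √(-1972) = 2*I*√493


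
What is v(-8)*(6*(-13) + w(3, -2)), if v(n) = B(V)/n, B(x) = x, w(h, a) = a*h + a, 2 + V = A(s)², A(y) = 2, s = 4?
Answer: 43/2 ≈ 21.500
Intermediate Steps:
V = 2 (V = -2 + 2² = -2 + 4 = 2)
w(h, a) = a + a*h
v(n) = 2/n
v(-8)*(6*(-13) + w(3, -2)) = (2/(-8))*(6*(-13) - 2*(1 + 3)) = (2*(-⅛))*(-78 - 2*4) = -(-78 - 8)/4 = -¼*(-86) = 43/2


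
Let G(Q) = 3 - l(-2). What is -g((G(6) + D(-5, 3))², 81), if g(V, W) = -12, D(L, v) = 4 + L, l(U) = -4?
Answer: 12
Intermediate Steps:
G(Q) = 7 (G(Q) = 3 - 1*(-4) = 3 + 4 = 7)
-g((G(6) + D(-5, 3))², 81) = -1*(-12) = 12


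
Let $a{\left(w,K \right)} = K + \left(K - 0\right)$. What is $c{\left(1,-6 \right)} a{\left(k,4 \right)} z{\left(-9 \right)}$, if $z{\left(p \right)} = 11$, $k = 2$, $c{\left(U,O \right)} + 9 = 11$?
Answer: $176$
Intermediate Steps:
$c{\left(U,O \right)} = 2$ ($c{\left(U,O \right)} = -9 + 11 = 2$)
$a{\left(w,K \right)} = 2 K$ ($a{\left(w,K \right)} = K + \left(K + 0\right) = K + K = 2 K$)
$c{\left(1,-6 \right)} a{\left(k,4 \right)} z{\left(-9 \right)} = 2 \cdot 2 \cdot 4 \cdot 11 = 2 \cdot 8 \cdot 11 = 16 \cdot 11 = 176$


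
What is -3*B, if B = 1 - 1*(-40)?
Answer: -123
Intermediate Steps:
B = 41 (B = 1 + 40 = 41)
-3*B = -3*41 = -123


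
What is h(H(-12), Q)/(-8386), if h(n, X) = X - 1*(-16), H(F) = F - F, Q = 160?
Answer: -88/4193 ≈ -0.020987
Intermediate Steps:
H(F) = 0
h(n, X) = 16 + X (h(n, X) = X + 16 = 16 + X)
h(H(-12), Q)/(-8386) = (16 + 160)/(-8386) = 176*(-1/8386) = -88/4193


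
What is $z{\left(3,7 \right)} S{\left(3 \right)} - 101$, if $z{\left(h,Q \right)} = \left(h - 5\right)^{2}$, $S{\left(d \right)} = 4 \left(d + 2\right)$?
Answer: $-21$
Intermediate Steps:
$S{\left(d \right)} = 8 + 4 d$ ($S{\left(d \right)} = 4 \left(2 + d\right) = 8 + 4 d$)
$z{\left(h,Q \right)} = \left(-5 + h\right)^{2}$
$z{\left(3,7 \right)} S{\left(3 \right)} - 101 = \left(-5 + 3\right)^{2} \left(8 + 4 \cdot 3\right) - 101 = \left(-2\right)^{2} \left(8 + 12\right) - 101 = 4 \cdot 20 - 101 = 80 - 101 = -21$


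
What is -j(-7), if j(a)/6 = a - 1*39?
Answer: 276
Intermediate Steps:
j(a) = -234 + 6*a (j(a) = 6*(a - 1*39) = 6*(a - 39) = 6*(-39 + a) = -234 + 6*a)
-j(-7) = -(-234 + 6*(-7)) = -(-234 - 42) = -1*(-276) = 276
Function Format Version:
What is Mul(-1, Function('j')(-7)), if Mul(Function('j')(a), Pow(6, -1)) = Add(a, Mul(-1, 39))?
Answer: 276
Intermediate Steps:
Function('j')(a) = Add(-234, Mul(6, a)) (Function('j')(a) = Mul(6, Add(a, Mul(-1, 39))) = Mul(6, Add(a, -39)) = Mul(6, Add(-39, a)) = Add(-234, Mul(6, a)))
Mul(-1, Function('j')(-7)) = Mul(-1, Add(-234, Mul(6, -7))) = Mul(-1, Add(-234, -42)) = Mul(-1, -276) = 276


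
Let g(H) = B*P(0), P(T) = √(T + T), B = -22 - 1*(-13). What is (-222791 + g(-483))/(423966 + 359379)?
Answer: -222791/783345 ≈ -0.28441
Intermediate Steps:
B = -9 (B = -22 + 13 = -9)
P(T) = √2*√T (P(T) = √(2*T) = √2*√T)
g(H) = 0 (g(H) = -9*√2*√0 = -9*√2*0 = -9*0 = 0)
(-222791 + g(-483))/(423966 + 359379) = (-222791 + 0)/(423966 + 359379) = -222791/783345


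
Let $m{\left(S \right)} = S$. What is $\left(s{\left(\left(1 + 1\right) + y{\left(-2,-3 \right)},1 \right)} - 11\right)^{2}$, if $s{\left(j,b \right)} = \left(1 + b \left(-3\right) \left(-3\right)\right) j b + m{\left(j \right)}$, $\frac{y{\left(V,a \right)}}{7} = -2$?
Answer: $20449$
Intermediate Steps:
$y{\left(V,a \right)} = -14$ ($y{\left(V,a \right)} = 7 \left(-2\right) = -14$)
$s{\left(j,b \right)} = j + b j \left(1 + 9 b\right)$ ($s{\left(j,b \right)} = \left(1 + b \left(-3\right) \left(-3\right)\right) j b + j = \left(1 + - 3 b \left(-3\right)\right) j b + j = \left(1 + 9 b\right) j b + j = j \left(1 + 9 b\right) b + j = b j \left(1 + 9 b\right) + j = j + b j \left(1 + 9 b\right)$)
$\left(s{\left(\left(1 + 1\right) + y{\left(-2,-3 \right)},1 \right)} - 11\right)^{2} = \left(\left(\left(1 + 1\right) - 14\right) \left(1 + 1 + 9 \cdot 1^{2}\right) - 11\right)^{2} = \left(\left(2 - 14\right) \left(1 + 1 + 9 \cdot 1\right) - 11\right)^{2} = \left(- 12 \left(1 + 1 + 9\right) - 11\right)^{2} = \left(\left(-12\right) 11 - 11\right)^{2} = \left(-132 - 11\right)^{2} = \left(-143\right)^{2} = 20449$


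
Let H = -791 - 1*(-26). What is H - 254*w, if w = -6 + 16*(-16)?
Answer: 65783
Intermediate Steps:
H = -765 (H = -791 + 26 = -765)
w = -262 (w = -6 - 256 = -262)
H - 254*w = -765 - 254*(-262) = -765 + 66548 = 65783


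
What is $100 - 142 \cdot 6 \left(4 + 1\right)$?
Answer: $-4160$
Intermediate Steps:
$100 - 142 \cdot 6 \left(4 + 1\right) = 100 - 142 \cdot 6 \cdot 5 = 100 - 4260 = -4160$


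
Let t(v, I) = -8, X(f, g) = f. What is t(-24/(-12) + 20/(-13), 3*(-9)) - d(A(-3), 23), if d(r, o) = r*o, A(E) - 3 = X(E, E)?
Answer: -8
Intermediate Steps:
A(E) = 3 + E
d(r, o) = o*r
t(-24/(-12) + 20/(-13), 3*(-9)) - d(A(-3), 23) = -8 - 23*(3 - 3) = -8 - 23*0 = -8 - 1*0 = -8 + 0 = -8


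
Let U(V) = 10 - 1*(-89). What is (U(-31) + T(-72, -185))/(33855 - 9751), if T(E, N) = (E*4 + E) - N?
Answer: -19/6026 ≈ -0.0031530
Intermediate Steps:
T(E, N) = -N + 5*E (T(E, N) = (4*E + E) - N = 5*E - N = -N + 5*E)
U(V) = 99 (U(V) = 10 + 89 = 99)
(U(-31) + T(-72, -185))/(33855 - 9751) = (99 + (-1*(-185) + 5*(-72)))/(33855 - 9751) = (99 + (185 - 360))/24104 = (99 - 175)*(1/24104) = -76*1/24104 = -19/6026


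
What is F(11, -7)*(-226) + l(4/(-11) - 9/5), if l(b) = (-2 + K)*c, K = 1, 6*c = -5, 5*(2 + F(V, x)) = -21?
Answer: 42061/30 ≈ 1402.0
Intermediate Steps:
F(V, x) = -31/5 (F(V, x) = -2 + (1/5)*(-21) = -2 - 21/5 = -31/5)
c = -5/6 (c = (1/6)*(-5) = -5/6 ≈ -0.83333)
l(b) = 5/6 (l(b) = (-2 + 1)*(-5/6) = -1*(-5/6) = 5/6)
F(11, -7)*(-226) + l(4/(-11) - 9/5) = -31/5*(-226) + 5/6 = 7006/5 + 5/6 = 42061/30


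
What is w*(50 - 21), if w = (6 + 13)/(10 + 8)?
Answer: 551/18 ≈ 30.611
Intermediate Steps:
w = 19/18 ≈ 1.0556
w*(50 - 21) = 19*(50 - 21)/18 = (19/18)*29 = 551/18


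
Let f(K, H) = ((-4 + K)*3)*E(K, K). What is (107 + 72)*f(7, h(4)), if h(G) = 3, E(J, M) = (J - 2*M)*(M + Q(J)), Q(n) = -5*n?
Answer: 315756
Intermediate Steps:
E(J, M) = (J - 2*M)*(M - 5*J)
f(K, H) = 4*K²*(-12 + 3*K) (f(K, H) = ((-4 + K)*3)*(-5*K² - 2*K² + 11*K*K) = (-12 + 3*K)*(-5*K² - 2*K² + 11*K²) = (-12 + 3*K)*(4*K²) = 4*K²*(-12 + 3*K))
(107 + 72)*f(7, h(4)) = (107 + 72)*(12*7²*(-4 + 7)) = 179*(12*49*3) = 179*1764 = 315756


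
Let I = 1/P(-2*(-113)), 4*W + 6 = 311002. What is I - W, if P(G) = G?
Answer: -17571273/226 ≈ -77749.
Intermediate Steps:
W = 77749 (W = -3/2 + (¼)*311002 = -3/2 + 155501/2 = 77749)
I = 1/226 (I = 1/(-2*(-113)) = 1/226 ≈ 0.0044248)
I - W = 1/226 - 1*77749 = 1/226 - 77749 = -17571273/226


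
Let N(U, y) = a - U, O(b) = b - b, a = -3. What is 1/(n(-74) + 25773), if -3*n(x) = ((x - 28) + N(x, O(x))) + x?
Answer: 1/25808 ≈ 3.8748e-5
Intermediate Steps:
O(b) = 0
N(U, y) = -3 - U
n(x) = 31/3 - x/3 (n(x) = -(((x - 28) + (-3 - x)) + x)/3 = -(((-28 + x) + (-3 - x)) + x)/3 = -(-31 + x)/3 = 31/3 - x/3)
1/(n(-74) + 25773) = 1/((31/3 - ⅓*(-74)) + 25773) = 1/((31/3 + 74/3) + 25773) = 1/(35 + 25773) = 1/25808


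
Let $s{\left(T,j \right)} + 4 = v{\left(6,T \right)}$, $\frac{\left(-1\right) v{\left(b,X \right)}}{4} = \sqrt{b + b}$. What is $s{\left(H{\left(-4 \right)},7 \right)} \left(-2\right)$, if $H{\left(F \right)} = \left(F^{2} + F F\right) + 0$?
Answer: $8 + 16 \sqrt{3} \approx 35.713$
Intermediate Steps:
$H{\left(F \right)} = 2 F^{2}$ ($H{\left(F \right)} = \left(F^{2} + F^{2}\right) + 0 = 2 F^{2} + 0 = 2 F^{2}$)
$v{\left(b,X \right)} = - 4 \sqrt{2} \sqrt{b}$ ($v{\left(b,X \right)} = - 4 \sqrt{b + b} = - 4 \sqrt{2 b} = - 4 \sqrt{2} \sqrt{b}$)
$s{\left(T,j \right)} = -4 - 8 \sqrt{3}$ ($s{\left(T,j \right)} = -4 - 4 \sqrt{2} \sqrt{6} = -4 - 8 \sqrt{3}$)
$s{\left(H{\left(-4 \right)},7 \right)} \left(-2\right) = \left(-4 - 8 \sqrt{3}\right) \left(-2\right) = 8 + 16 \sqrt{3}$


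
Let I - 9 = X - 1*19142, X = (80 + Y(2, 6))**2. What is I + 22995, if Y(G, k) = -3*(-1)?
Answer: 10751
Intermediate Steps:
Y(G, k) = 3
X = 6889 (X = (80 + 3)**2 = 83**2 = 6889)
I = -12244 (I = 9 + (6889 - 1*19142) = 9 + (6889 - 19142) = 9 - 12253 = -12244)
I + 22995 = -12244 + 22995 = 10751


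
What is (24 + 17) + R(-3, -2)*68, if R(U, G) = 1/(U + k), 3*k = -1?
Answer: 103/5 ≈ 20.600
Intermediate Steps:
k = -1/3 (k = (1/3)*(-1) = -1/3 ≈ -0.33333)
R(U, G) = 1/(-1/3 + U) (R(U, G) = 1/(U - 1/3) = 1/(-1/3 + U))
(24 + 17) + R(-3, -2)*68 = (24 + 17) + (3/(-1 + 3*(-3)))*68 = 41 + (3/(-1 - 9))*68 = 41 + (3/(-10))*68 = 41 + (3*(-1/10))*68 = 41 - 3/10*68 = 41 - 102/5 = 103/5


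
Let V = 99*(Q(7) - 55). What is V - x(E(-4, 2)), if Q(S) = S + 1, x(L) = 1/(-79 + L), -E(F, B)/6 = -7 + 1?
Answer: -200078/43 ≈ -4653.0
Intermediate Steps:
E(F, B) = 36 (E(F, B) = -6*(-7 + 1) = -6*(-6) = 36)
Q(S) = 1 + S
V = -4653 (V = 99*((1 + 7) - 55) = 99*(8 - 55) = 99*(-47) = -4653)
V - x(E(-4, 2)) = -4653 - 1/(-79 + 36) = -4653 - 1/(-43) = -4653 - 1*(-1/43) = -4653 + 1/43 = -200078/43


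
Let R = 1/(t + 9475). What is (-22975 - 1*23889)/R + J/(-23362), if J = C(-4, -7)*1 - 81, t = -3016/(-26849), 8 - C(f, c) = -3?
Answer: -139261753932258029/313623169 ≈ -4.4404e+8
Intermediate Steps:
C(f, c) = 11 (C(f, c) = 8 - 1*(-3) = 8 + 3 = 11)
t = 3016/26849 (t = -3016*(-1/26849) = 3016/26849 ≈ 0.11233)
R = 26849/254397291 (R = 1/(3016/26849 + 9475) = 1/(254397291/26849) = 26849/254397291 ≈ 0.00010554)
J = -70 (J = 11*1 - 81 = 11 - 81 = -70)
(-22975 - 1*23889)/R + J/(-23362) = (-22975 - 1*23889)/(26849/254397291) - 70/(-23362) = (-22975 - 23889)*(254397291/26849) - 70*(-1/23362) = -46864*254397291/26849 + 35/11681 = -11922074645424/26849 + 35/11681 = -139261753932258029/313623169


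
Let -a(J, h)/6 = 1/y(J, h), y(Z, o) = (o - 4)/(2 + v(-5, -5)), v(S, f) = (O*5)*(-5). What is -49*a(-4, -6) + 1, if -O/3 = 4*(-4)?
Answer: 176111/5 ≈ 35222.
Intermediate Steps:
O = 48 (O = -12*(-4) = -3*(-16) = 48)
v(S, f) = -1200 (v(S, f) = (48*5)*(-5) = 240*(-5) = -1200)
y(Z, o) = 2/599 - o/1198 (y(Z, o) = (o - 4)/(2 - 1200) = (-4 + o)/(-1198) = (-4 + o)*(-1/1198) = 2/599 - o/1198)
a(J, h) = -6/(2/599 - h/1198)
-49*a(-4, -6) + 1 = -352212/(-4 - 6) + 1 = -352212/(-10) + 1 = -352212*(-1)/10 + 1 = -49*(-3594/5) + 1 = 176106/5 + 1 = 176111/5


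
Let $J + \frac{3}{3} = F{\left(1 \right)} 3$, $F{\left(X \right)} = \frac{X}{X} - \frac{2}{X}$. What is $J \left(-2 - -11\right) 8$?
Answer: $-288$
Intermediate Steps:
$F{\left(X \right)} = 1 - \frac{2}{X}$
$J = -4$ ($J = -1 + \frac{-2 + 1}{1} \cdot 3 = -1 + 1 \left(-1\right) 3 = -1 - 3 = -4$)
$J \left(-2 - -11\right) 8 = - 4 \left(-2 - -11\right) 8 = - 4 \left(-2 + 11\right) 8 = \left(-4\right) 9 \cdot 8 = \left(-36\right) 8 = -288$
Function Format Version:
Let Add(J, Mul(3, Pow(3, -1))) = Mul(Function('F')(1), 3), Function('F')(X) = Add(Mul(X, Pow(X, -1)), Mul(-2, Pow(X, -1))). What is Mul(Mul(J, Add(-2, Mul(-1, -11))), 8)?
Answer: -288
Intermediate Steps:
Function('F')(X) = Add(1, Mul(-2, Pow(X, -1)))
J = -4 (J = Add(-1, Mul(Mul(Pow(1, -1), Add(-2, 1)), 3)) = Add(-1, Mul(Mul(1, -1), 3)) = Add(-1, Mul(-1, 3)) = Add(-1, -3) = -4)
Mul(Mul(J, Add(-2, Mul(-1, -11))), 8) = Mul(Mul(-4, Add(-2, Mul(-1, -11))), 8) = Mul(Mul(-4, Add(-2, 11)), 8) = Mul(Mul(-4, 9), 8) = Mul(-36, 8) = -288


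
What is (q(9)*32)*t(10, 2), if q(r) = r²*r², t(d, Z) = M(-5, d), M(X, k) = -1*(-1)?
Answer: 209952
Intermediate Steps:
M(X, k) = 1
t(d, Z) = 1
q(r) = r⁴
(q(9)*32)*t(10, 2) = (9⁴*32)*1 = (6561*32)*1 = 209952*1 = 209952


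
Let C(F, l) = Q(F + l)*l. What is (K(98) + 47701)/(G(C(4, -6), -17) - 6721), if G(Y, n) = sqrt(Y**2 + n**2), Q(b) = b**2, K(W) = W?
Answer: -107085693/15056992 - 15933*sqrt(865)/15056992 ≈ -7.1431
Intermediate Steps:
C(F, l) = l*(F + l)**2 (C(F, l) = (F + l)**2*l = l*(F + l)**2)
(K(98) + 47701)/(G(C(4, -6), -17) - 6721) = (98 + 47701)/(sqrt((-6*(4 - 6)**2)**2 + (-17)**2) - 6721) = 47799/(sqrt((-6*(-2)**2)**2 + 289) - 6721) = 47799/(sqrt((-6*4)**2 + 289) - 6721) = 47799/(sqrt((-24)**2 + 289) - 6721) = 47799/(sqrt(576 + 289) - 6721) = 47799/(sqrt(865) - 6721) = 47799/(-6721 + sqrt(865))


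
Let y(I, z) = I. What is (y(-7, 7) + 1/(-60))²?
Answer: 177241/3600 ≈ 49.234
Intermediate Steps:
(y(-7, 7) + 1/(-60))² = (-7 + 1/(-60))² = (-7 - 1/60)² = (-421/60)² = 177241/3600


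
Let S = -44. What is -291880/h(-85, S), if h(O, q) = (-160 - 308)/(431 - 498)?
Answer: -4888990/117 ≈ -41786.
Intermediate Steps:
h(O, q) = 468/67 (h(O, q) = -468/(-67) = -468*(-1/67) = 468/67)
-291880/h(-85, S) = -291880/468/67 = -291880*67/468 = -4888990/117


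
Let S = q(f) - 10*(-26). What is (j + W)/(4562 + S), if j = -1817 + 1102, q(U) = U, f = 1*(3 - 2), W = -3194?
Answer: -3909/4823 ≈ -0.81049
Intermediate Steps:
f = 1 (f = 1*1 = 1)
j = -715
S = 261 (S = 1 - 10*(-26) = 1 + 260 = 261)
(j + W)/(4562 + S) = (-715 - 3194)/(4562 + 261) = -3909/4823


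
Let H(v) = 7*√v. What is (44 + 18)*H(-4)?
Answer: 868*I ≈ 868.0*I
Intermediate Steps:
(44 + 18)*H(-4) = (44 + 18)*(7*√(-4)) = 62*(7*(2*I)) = 62*(14*I) = 868*I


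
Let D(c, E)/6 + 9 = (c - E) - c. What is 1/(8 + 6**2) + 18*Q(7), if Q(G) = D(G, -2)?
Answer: -33263/44 ≈ -755.98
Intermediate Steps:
D(c, E) = -54 - 6*E (D(c, E) = -54 + 6*((c - E) - c) = -54 + 6*(-E) = -54 - 6*E)
Q(G) = -42 (Q(G) = -54 - 6*(-2) = -54 + 12 = -42)
1/(8 + 6**2) + 18*Q(7) = 1/(8 + 6**2) + 18*(-42) = 1/(8 + 36) - 756 = 1/44 - 756 = -33263/44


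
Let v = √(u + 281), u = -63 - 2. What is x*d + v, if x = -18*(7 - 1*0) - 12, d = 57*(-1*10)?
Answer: 78660 + 6*√6 ≈ 78675.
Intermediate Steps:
u = -65
d = -570 (d = 57*(-10) = -570)
v = 6*√6 (v = √(-65 + 281) = √216 = 6*√6 ≈ 14.697)
x = -138 (x = -18*(7 + 0) - 12 = -18*7 - 12 = -126 - 12 = -138)
x*d + v = -138*(-570) + 6*√6 = 78660 + 6*√6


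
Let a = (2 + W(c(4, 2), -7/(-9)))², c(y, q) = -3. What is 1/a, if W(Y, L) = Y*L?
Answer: 9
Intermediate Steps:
W(Y, L) = L*Y
a = ⅑ (a = (2 - 7/(-9)*(-3))² = (2 - 7*(-⅑)*(-3))² = (2 + (7/9)*(-3))² = (2 - 7/3)² = (-⅓)² = ⅑ ≈ 0.11111)
1/a = 1/(⅑) = 9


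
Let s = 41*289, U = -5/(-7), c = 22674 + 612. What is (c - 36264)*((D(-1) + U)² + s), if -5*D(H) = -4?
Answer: -26916064236/175 ≈ -1.5381e+8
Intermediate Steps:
c = 23286
D(H) = ⅘ (D(H) = -⅕*(-4) = ⅘)
U = 5/7 (U = -5*(-⅐) = 5/7 ≈ 0.71429)
s = 11849
(c - 36264)*((D(-1) + U)² + s) = (23286 - 36264)*((⅘ + 5/7)² + 11849) = -12978*((53/35)² + 11849) = -12978*(2809/1225 + 11849) = -12978*14517834/1225 = -26916064236/175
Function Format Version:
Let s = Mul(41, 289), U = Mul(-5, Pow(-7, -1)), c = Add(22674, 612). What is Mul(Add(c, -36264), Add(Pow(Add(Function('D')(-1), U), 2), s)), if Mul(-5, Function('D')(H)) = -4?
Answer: Rational(-26916064236, 175) ≈ -1.5381e+8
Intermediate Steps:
c = 23286
Function('D')(H) = Rational(4, 5) (Function('D')(H) = Mul(Rational(-1, 5), -4) = Rational(4, 5))
U = Rational(5, 7) (U = Mul(-5, Rational(-1, 7)) = Rational(5, 7) ≈ 0.71429)
s = 11849
Mul(Add(c, -36264), Add(Pow(Add(Function('D')(-1), U), 2), s)) = Mul(Add(23286, -36264), Add(Pow(Add(Rational(4, 5), Rational(5, 7)), 2), 11849)) = Mul(-12978, Add(Pow(Rational(53, 35), 2), 11849)) = Mul(-12978, Add(Rational(2809, 1225), 11849)) = Mul(-12978, Rational(14517834, 1225)) = Rational(-26916064236, 175)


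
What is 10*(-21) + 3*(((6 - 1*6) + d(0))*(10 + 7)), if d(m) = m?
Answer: -210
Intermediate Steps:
10*(-21) + 3*(((6 - 1*6) + d(0))*(10 + 7)) = 10*(-21) + 3*(((6 - 1*6) + 0)*(10 + 7)) = -210 + 3*(((6 - 6) + 0)*17) = -210 + 3*((0 + 0)*17) = -210 + 3*(0*17) = -210 + 3*0 = -210 + 0 = -210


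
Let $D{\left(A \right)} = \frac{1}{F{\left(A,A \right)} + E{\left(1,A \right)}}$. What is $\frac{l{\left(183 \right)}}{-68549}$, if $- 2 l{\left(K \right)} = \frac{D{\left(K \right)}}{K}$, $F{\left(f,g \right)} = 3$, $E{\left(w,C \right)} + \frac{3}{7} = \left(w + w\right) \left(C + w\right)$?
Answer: $\frac{7}{65080694796} \approx 1.0756 \cdot 10^{-10}$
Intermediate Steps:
$E{\left(w,C \right)} = - \frac{3}{7} + 2 w \left(C + w\right)$ ($E{\left(w,C \right)} = - \frac{3}{7} + \left(w + w\right) \left(C + w\right) = - \frac{3}{7} + 2 w \left(C + w\right)$)
$D{\left(A \right)} = \frac{1}{\frac{32}{7} + 2 A}$ ($D{\left(A \right)} = \frac{1}{3 + \left(- \frac{3}{7} + 2 \cdot 1^{2} + 2 A 1\right)} = \frac{1}{3 + \left(- \frac{3}{7} + 2 \cdot 1 + 2 A\right)} = \frac{1}{3 + \left(- \frac{3}{7} + 2 + 2 A\right)} = \frac{1}{3 + \left(\frac{11}{7} + 2 A\right)} = \frac{1}{\frac{32}{7} + 2 A}$)
$l{\left(K \right)} = - \frac{7}{4 K \left(16 + 7 K\right)}$ ($l{\left(K \right)} = - \frac{\frac{7}{2 \left(16 + 7 K\right)} \frac{1}{K}}{2} = - \frac{\frac{7}{2} \frac{1}{K} \frac{1}{16 + 7 K}}{2} = - \frac{7}{4 K \left(16 + 7 K\right)}$)
$\frac{l{\left(183 \right)}}{-68549} = \frac{\left(- \frac{7}{4}\right) \frac{1}{183} \frac{1}{16 + 7 \cdot 183}}{-68549} = \left(- \frac{7}{4}\right) \frac{1}{183} \frac{1}{16 + 1281} \left(- \frac{1}{68549}\right) = \left(- \frac{7}{4}\right) \frac{1}{183} \cdot \frac{1}{1297} \left(- \frac{1}{68549}\right) = \left(- \frac{7}{949404}\right) \left(- \frac{1}{68549}\right) = \frac{7}{65080694796}$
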